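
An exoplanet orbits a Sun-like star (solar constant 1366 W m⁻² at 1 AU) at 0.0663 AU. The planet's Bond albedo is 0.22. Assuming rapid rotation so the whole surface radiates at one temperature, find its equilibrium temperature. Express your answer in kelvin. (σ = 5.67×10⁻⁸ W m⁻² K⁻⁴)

Flux at 0.0663 AU: S = 1366/0.0663² = 3.11×10⁵ W m⁻².
Energy balance: absorbed = emitted ⇒ πR²·S(1−A) = 4πR²·σT_eq⁴, so T_eq⁴ = S(1−A)/(4σ).
T_eq = [3.11×10⁵ × 0.78 / (4 × 5.67×10⁻⁸)]^(1/4) = (1.07×10¹²)^(1/4) = 1020 K.

T_eq ≈ 1020 K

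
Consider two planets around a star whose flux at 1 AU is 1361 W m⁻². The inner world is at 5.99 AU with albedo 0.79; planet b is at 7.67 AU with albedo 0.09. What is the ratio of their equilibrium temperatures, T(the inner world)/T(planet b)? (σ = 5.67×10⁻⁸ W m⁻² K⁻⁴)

T_eq = [S₀(1−A)/(4σd²)]^(1/4), so T ∝ (1−A)^(1/4) / √d.
T₁ = [1361×0.21/(4×5.67×10⁻⁸×5.99²)]^(1/4) = 76.98 K.
T₂ = [1361×0.91/(4×5.67×10⁻⁸×7.67²)]^(1/4) = 98.16 K.

T₁/T₂ ≈ 0.784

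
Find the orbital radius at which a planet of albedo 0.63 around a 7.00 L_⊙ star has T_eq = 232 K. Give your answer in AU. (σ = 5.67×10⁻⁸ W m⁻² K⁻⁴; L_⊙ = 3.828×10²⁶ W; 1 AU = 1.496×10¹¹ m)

d ≈ 2.32 AU

L = 7.00 × 3.828×10²⁶ = 2.68×10²⁷ W.
From T_eq⁴ = L(1−A)/(16πσd²): d = √[L(1−A)/(16πσT_eq⁴)].
d = √[2.68×10²⁷ × 0.37 / (16π × 5.67×10⁻⁸ × (232)⁴)] = 3.47×10¹¹ m = 2.32 AU.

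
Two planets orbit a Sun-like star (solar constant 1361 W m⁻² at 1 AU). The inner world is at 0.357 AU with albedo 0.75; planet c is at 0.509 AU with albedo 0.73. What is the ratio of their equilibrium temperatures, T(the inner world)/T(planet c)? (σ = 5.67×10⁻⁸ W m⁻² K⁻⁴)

T_eq = [S₀(1−A)/(4σd²)]^(1/4), so T ∝ (1−A)^(1/4) / √d.
T₁ = [1361×0.25/(4×5.67×10⁻⁸×0.357²)]^(1/4) = 329.39 K.
T₂ = [1361×0.27/(4×5.67×10⁻⁸×0.509²)]^(1/4) = 281.21 K.

T₁/T₂ ≈ 1.171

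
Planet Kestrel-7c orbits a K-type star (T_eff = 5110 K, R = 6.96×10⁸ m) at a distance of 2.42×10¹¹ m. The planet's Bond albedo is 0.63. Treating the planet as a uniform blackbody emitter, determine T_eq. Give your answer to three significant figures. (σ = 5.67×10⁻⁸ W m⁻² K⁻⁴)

T_eq ≈ 151 K

L = 4πR_⋆²σT_⋆⁴ = 4π(6.96×10⁸)² × 5.67×10⁻⁸ × (5110)⁴ = 2.35×10²⁶ W.
S = L/(4πd²) = 320 W m⁻².
Energy balance: absorbed = emitted ⇒ πR²·S(1−A) = 4πR²·σT_eq⁴, so T_eq⁴ = S(1−A)/(4σ).
T_eq = [320 × 0.37 / (4 × 5.67×10⁻⁸)]^(1/4) = (5.22×10⁸)^(1/4) = 151 K.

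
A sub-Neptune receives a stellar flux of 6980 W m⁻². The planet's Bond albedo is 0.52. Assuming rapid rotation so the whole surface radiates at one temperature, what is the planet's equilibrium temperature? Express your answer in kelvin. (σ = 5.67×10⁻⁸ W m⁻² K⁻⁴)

T_eq ≈ 349 K

Energy balance: absorbed = emitted ⇒ πR²·S(1−A) = 4πR²·σT_eq⁴, so T_eq⁴ = S(1−A)/(4σ).
T_eq = [6980 × 0.48 / (4 × 5.67×10⁻⁸)]^(1/4) = (1.48×10¹⁰)^(1/4) = 349 K.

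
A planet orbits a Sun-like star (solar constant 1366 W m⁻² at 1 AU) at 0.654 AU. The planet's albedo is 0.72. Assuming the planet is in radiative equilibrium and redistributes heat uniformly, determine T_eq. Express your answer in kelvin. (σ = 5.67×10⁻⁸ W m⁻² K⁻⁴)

T_eq ≈ 251 K

Flux at 0.654 AU: S = 1366/0.654² = 3190 W m⁻².
Energy balance: absorbed = emitted ⇒ πR²·S(1−A) = 4πR²·σT_eq⁴, so T_eq⁴ = S(1−A)/(4σ).
T_eq = [3190 × 0.28 / (4 × 5.67×10⁻⁸)]^(1/4) = (3.94×10⁹)^(1/4) = 251 K.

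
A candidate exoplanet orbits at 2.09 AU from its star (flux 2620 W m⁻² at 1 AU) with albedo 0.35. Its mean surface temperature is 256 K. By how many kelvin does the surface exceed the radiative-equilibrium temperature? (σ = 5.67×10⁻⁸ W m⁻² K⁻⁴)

S = 2620/2.09² = 599.8 W m⁻².
T_eq = [S(1−A)/(4σ)]^(1/4) = [599.8×0.65/(4×5.67×10⁻⁸)]^(1/4) = 203.6 K.
ΔT = T_surf − T_eq = 256 − 203.6.

ΔT ≈ 52.4 K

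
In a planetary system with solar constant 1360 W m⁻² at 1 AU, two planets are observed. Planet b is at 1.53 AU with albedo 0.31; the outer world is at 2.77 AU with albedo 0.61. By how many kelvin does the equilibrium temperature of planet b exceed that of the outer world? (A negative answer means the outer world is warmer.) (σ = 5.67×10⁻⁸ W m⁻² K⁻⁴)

ΔT ≈ 72.9 K

T_eq = [S₀(1−A)/(4σd²)]^(1/4), so T ∝ (1−A)^(1/4) / √d.
T₁ = [1360×0.69/(4×5.67×10⁻⁸×1.53²)]^(1/4) = 205.04 K.
T₂ = [1360×0.39/(4×5.67×10⁻⁸×2.77²)]^(1/4) = 132.13 K.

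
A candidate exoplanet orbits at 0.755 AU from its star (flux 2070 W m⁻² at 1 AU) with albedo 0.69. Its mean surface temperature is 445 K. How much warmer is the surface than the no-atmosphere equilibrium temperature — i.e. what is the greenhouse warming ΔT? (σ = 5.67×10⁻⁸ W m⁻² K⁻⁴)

S = 2070/0.755² = 3631 W m⁻².
T_eq = [S(1−A)/(4σ)]^(1/4) = [3631×0.31/(4×5.67×10⁻⁸)]^(1/4) = 265.4 K.
ΔT = T_surf − T_eq = 445 − 265.4.

ΔT ≈ 179.6 K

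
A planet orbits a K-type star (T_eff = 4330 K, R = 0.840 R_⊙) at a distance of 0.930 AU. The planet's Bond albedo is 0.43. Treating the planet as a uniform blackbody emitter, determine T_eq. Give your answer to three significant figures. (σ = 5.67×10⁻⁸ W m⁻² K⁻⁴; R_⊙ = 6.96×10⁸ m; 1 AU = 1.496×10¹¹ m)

R_⋆ = 0.840 × 6.96×10⁸ = 5.85×10⁸ m.
d = 0.930 AU = 1.39×10¹¹ m.
L = 4πR_⋆²σT_⋆⁴ = 4π(5.85×10⁸)² × 5.67×10⁻⁸ × (4330)⁴ = 8.56×10²⁵ W.
S = L/(4πd²) = 352 W m⁻².
Energy balance: absorbed = emitted ⇒ πR²·S(1−A) = 4πR²·σT_eq⁴, so T_eq⁴ = S(1−A)/(4σ).
T_eq = [352 × 0.57 / (4 × 5.67×10⁻⁸)]^(1/4) = (8.85×10⁸)^(1/4) = 172 K.

T_eq ≈ 172 K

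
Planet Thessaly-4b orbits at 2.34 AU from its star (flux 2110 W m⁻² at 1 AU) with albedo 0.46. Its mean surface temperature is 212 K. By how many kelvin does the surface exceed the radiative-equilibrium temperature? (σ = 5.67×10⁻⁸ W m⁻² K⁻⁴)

ΔT ≈ 38.0 K

S = 2110/2.34² = 385.3 W m⁻².
T_eq = [S(1−A)/(4σ)]^(1/4) = [385.3×0.54/(4×5.67×10⁻⁸)]^(1/4) = 174.0 K.
ΔT = T_surf − T_eq = 212 − 174.0.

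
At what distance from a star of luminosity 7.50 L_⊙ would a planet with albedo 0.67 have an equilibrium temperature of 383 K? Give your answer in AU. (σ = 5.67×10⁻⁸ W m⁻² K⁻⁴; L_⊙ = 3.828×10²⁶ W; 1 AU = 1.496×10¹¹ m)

L = 7.50 × 3.828×10²⁶ = 2.87×10²⁷ W.
From T_eq⁴ = L(1−A)/(16πσd²): d = √[L(1−A)/(16πσT_eq⁴)].
d = √[2.87×10²⁷ × 0.33 / (16π × 5.67×10⁻⁸ × (383)⁴)] = 1.24×10¹¹ m = 0.831 AU.

d ≈ 0.831 AU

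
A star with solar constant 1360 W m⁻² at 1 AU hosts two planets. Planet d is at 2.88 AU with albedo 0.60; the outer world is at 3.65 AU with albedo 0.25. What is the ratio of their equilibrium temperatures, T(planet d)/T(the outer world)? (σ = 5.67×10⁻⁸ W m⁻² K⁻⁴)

T₁/T₂ ≈ 0.962

T_eq = [S₀(1−A)/(4σd²)]^(1/4), so T ∝ (1−A)^(1/4) / √d.
T₁ = [1360×0.40/(4×5.67×10⁻⁸×2.88²)]^(1/4) = 130.40 K.
T₂ = [1360×0.75/(4×5.67×10⁻⁸×3.65²)]^(1/4) = 135.55 K.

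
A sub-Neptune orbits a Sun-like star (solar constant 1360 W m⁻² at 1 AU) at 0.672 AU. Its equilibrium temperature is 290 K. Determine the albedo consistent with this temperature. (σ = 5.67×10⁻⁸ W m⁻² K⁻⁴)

A ≈ 0.47

Flux at 0.672 AU: S = 1360/0.672² = 3010 W m⁻².
From T_eq⁴ = S(1−A)/(4σ): 1−A = 4σT_eq⁴/S.
1−A = 4 × 5.67×10⁻⁸ × (290)⁴ / 3010 = 0.533.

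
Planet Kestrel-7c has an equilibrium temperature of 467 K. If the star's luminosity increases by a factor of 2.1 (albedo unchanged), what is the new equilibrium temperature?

T_eq ∝ L^(1/4) · d^(−1/2).
T′ = 467 × 2.1^(1/4) = 562 K.

T_eq ≈ 562 K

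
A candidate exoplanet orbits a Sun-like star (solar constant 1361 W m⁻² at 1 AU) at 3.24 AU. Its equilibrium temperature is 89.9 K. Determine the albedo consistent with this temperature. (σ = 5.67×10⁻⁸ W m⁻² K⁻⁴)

A ≈ 0.89

Flux at 3.24 AU: S = 1361/3.24² = 130 W m⁻².
From T_eq⁴ = S(1−A)/(4σ): 1−A = 4σT_eq⁴/S.
1−A = 4 × 5.67×10⁻⁸ × (89.9)⁴ / 130 = 0.114.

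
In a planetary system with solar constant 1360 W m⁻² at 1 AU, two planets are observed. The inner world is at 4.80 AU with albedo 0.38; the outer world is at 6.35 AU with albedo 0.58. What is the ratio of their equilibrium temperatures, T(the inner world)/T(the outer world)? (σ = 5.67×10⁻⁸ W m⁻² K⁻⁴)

T₁/T₂ ≈ 1.268

T_eq = [S₀(1−A)/(4σd²)]^(1/4), so T ∝ (1−A)^(1/4) / √d.
T₁ = [1360×0.62/(4×5.67×10⁻⁸×4.80²)]^(1/4) = 112.71 K.
T₂ = [1360×0.42/(4×5.67×10⁻⁸×6.35²)]^(1/4) = 88.90 K.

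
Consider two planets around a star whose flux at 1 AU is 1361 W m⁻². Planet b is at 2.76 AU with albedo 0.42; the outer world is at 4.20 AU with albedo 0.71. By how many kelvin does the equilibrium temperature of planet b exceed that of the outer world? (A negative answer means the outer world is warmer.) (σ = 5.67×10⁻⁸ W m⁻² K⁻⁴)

T_eq = [S₀(1−A)/(4σd²)]^(1/4), so T ∝ (1−A)^(1/4) / √d.
T₁ = [1361×0.58/(4×5.67×10⁻⁸×2.76²)]^(1/4) = 146.20 K.
T₂ = [1361×0.29/(4×5.67×10⁻⁸×4.20²)]^(1/4) = 99.66 K.

ΔT ≈ 46.5 K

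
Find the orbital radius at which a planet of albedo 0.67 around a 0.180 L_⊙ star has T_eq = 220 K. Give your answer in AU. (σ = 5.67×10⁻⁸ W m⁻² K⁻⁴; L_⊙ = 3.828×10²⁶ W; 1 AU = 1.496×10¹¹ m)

d ≈ 0.390 AU

L = 0.180 × 3.828×10²⁶ = 6.89×10²⁵ W.
From T_eq⁴ = L(1−A)/(16πσd²): d = √[L(1−A)/(16πσT_eq⁴)].
d = √[6.89×10²⁵ × 0.33 / (16π × 5.67×10⁻⁸ × (220)⁴)] = 5.84×10¹⁰ m = 0.390 AU.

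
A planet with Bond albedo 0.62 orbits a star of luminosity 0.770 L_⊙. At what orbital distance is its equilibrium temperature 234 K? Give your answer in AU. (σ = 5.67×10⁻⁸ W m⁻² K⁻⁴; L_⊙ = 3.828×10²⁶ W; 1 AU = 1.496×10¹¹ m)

d ≈ 0.765 AU

L = 0.770 × 3.828×10²⁶ = 2.95×10²⁶ W.
From T_eq⁴ = L(1−A)/(16πσd²): d = √[L(1−A)/(16πσT_eq⁴)].
d = √[2.95×10²⁶ × 0.38 / (16π × 5.67×10⁻⁸ × (234)⁴)] = 1.14×10¹¹ m = 0.765 AU.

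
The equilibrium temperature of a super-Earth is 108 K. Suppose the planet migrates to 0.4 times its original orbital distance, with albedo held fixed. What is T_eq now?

T_eq ≈ 171 K

T_eq ∝ L^(1/4) · d^(−1/2).
T′ = 108 / 0.4^(1/2) = 171 K.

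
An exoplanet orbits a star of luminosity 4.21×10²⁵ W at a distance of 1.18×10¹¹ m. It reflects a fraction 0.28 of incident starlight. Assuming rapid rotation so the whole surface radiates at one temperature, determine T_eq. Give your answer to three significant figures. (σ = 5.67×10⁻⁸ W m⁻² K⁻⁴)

Flux: S = L/(4πd²) = 4.21×10²⁵/(4π×(1.18×10¹¹)²) = 241 W m⁻².
Energy balance: absorbed = emitted ⇒ πR²·S(1−A) = 4πR²·σT_eq⁴, so T_eq⁴ = S(1−A)/(4σ).
T_eq = [241 × 0.72 / (4 × 5.67×10⁻⁸)]^(1/4) = (7.64×10⁸)^(1/4) = 166 K.

T_eq ≈ 166 K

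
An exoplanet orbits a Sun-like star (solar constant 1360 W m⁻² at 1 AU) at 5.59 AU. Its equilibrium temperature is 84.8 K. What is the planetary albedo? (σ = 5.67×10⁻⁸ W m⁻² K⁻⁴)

Flux at 5.59 AU: S = 1360/5.59² = 43.5 W m⁻².
From T_eq⁴ = S(1−A)/(4σ): 1−A = 4σT_eq⁴/S.
1−A = 4 × 5.67×10⁻⁸ × (84.8)⁴ / 43.5 = 0.269.

A ≈ 0.73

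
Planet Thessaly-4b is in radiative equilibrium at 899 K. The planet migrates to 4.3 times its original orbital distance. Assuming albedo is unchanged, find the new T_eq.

T_eq ≈ 434 K

T_eq ∝ L^(1/4) · d^(−1/2).
T′ = 899 / 4.3^(1/2) = 434 K.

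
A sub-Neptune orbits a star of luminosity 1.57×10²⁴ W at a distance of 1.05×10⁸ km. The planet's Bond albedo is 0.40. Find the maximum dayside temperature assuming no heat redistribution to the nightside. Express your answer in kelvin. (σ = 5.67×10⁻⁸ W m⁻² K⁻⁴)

T_ss ≈ 105 K

d = 1.05×10⁸ km = 1.05×10¹¹ m.
Flux: S = L/(4πd²) = 1.57×10²⁴/(4π×(1.05×10¹¹)²) = 11.3 W m⁻².
With no redistribution each surface element balances locally: S(1−A) = σT⁴.
T = [11.3 × 0.60 / 5.67×10⁻⁸]^(1/4) = (1.20×10⁸)^(1/4) = 105 K.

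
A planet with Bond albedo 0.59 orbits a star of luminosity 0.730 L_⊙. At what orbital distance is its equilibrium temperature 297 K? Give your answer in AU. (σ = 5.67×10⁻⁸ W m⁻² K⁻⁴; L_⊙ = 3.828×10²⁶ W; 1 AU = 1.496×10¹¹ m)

d ≈ 0.480 AU

L = 0.730 × 3.828×10²⁶ = 2.79×10²⁶ W.
From T_eq⁴ = L(1−A)/(16πσd²): d = √[L(1−A)/(16πσT_eq⁴)].
d = √[2.79×10²⁶ × 0.41 / (16π × 5.67×10⁻⁸ × (297)⁴)] = 7.19×10¹⁰ m = 0.480 AU.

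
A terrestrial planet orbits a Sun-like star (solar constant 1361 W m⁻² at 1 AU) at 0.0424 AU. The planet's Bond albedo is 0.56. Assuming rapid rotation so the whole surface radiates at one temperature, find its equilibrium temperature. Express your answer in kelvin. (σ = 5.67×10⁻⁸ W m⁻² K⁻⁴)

Flux at 0.0424 AU: S = 1361/0.0424² = 7.57×10⁵ W m⁻².
Energy balance: absorbed = emitted ⇒ πR²·S(1−A) = 4πR²·σT_eq⁴, so T_eq⁴ = S(1−A)/(4σ).
T_eq = [7.57×10⁵ × 0.44 / (4 × 5.67×10⁻⁸)]^(1/4) = (1.47×10¹²)^(1/4) = 1100 K.

T_eq ≈ 1100 K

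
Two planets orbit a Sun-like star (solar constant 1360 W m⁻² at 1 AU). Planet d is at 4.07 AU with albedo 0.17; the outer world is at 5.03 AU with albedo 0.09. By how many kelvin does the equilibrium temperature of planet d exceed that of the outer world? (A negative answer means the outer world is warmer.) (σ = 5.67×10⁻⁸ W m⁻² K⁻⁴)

T_eq = [S₀(1−A)/(4σd²)]^(1/4), so T ∝ (1−A)^(1/4) / √d.
T₁ = [1360×0.83/(4×5.67×10⁻⁸×4.07²)]^(1/4) = 131.66 K.
T₂ = [1360×0.91/(4×5.67×10⁻⁸×5.03²)]^(1/4) = 121.19 K.

ΔT ≈ 10.5 K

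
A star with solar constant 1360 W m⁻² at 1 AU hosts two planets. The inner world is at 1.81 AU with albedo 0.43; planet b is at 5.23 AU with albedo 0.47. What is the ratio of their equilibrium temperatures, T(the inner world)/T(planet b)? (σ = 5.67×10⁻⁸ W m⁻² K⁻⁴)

T_eq = [S₀(1−A)/(4σd²)]^(1/4), so T ∝ (1−A)^(1/4) / √d.
T₁ = [1360×0.57/(4×5.67×10⁻⁸×1.81²)]^(1/4) = 179.72 K.
T₂ = [1360×0.53/(4×5.67×10⁻⁸×5.23²)]^(1/4) = 103.82 K.

T₁/T₂ ≈ 1.731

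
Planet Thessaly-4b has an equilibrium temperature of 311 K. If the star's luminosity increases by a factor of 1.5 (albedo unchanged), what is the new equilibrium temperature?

T_eq ≈ 344 K

T_eq ∝ L^(1/4) · d^(−1/2).
T′ = 311 × 1.5^(1/4) = 344 K.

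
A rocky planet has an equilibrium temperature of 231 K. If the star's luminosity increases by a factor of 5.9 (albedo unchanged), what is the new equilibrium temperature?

T_eq ≈ 360 K

T_eq ∝ L^(1/4) · d^(−1/2).
T′ = 231 × 5.9^(1/4) = 360 K.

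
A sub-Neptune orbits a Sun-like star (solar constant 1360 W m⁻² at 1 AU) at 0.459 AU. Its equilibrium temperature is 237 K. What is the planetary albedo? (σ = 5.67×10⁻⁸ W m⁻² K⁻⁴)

Flux at 0.459 AU: S = 1360/0.459² = 6460 W m⁻².
From T_eq⁴ = S(1−A)/(4σ): 1−A = 4σT_eq⁴/S.
1−A = 4 × 5.67×10⁻⁸ × (237)⁴ / 6460 = 0.111.

A ≈ 0.89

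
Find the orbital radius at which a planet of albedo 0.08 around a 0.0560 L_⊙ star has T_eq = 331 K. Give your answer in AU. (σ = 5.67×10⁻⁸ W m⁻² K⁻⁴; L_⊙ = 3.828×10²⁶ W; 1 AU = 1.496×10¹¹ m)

L = 0.0560 × 3.828×10²⁶ = 2.14×10²⁵ W.
From T_eq⁴ = L(1−A)/(16πσd²): d = √[L(1−A)/(16πσT_eq⁴)].
d = √[2.14×10²⁵ × 0.92 / (16π × 5.67×10⁻⁸ × (331)⁴)] = 2.40×10¹⁰ m = 0.160 AU.

d ≈ 0.160 AU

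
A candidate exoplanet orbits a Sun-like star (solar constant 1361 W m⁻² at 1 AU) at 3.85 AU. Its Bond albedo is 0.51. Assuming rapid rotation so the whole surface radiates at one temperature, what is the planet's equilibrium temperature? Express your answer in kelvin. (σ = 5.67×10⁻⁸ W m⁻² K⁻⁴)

T_eq ≈ 119 K

Flux at 3.85 AU: S = 1361/3.85² = 91.8 W m⁻².
Energy balance: absorbed = emitted ⇒ πR²·S(1−A) = 4πR²·σT_eq⁴, so T_eq⁴ = S(1−A)/(4σ).
T_eq = [91.8 × 0.49 / (4 × 5.67×10⁻⁸)]^(1/4) = (1.98×10⁸)^(1/4) = 119 K.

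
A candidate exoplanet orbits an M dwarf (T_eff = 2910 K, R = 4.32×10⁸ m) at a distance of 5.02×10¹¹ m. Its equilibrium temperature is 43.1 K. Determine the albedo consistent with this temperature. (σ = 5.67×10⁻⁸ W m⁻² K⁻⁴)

A ≈ 0.74

L = 4πR_⋆²σT_⋆⁴ = 4π(4.32×10⁸)² × 5.67×10⁻⁸ × (2910)⁴ = 9.54×10²⁴ W.
S = L/(4πd²) = 3.01 W m⁻².
From T_eq⁴ = S(1−A)/(4σ): 1−A = 4σT_eq⁴/S.
1−A = 4 × 5.67×10⁻⁸ × (43.1)⁴ / 3.01 = 0.260.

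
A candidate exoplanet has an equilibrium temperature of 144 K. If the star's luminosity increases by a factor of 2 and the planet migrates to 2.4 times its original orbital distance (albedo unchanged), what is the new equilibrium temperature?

T_eq ∝ L^(1/4) · d^(−1/2).
T′ = 144 × 2^(1/4) / 2.4^(1/2) = 111 K.

T_eq ≈ 111 K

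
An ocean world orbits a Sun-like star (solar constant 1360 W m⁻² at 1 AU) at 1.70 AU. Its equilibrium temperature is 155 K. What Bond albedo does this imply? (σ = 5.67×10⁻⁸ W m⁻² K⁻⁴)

A ≈ 0.72

Flux at 1.70 AU: S = 1360/1.70² = 471 W m⁻².
From T_eq⁴ = S(1−A)/(4σ): 1−A = 4σT_eq⁴/S.
1−A = 4 × 5.67×10⁻⁸ × (155)⁴ / 471 = 0.278.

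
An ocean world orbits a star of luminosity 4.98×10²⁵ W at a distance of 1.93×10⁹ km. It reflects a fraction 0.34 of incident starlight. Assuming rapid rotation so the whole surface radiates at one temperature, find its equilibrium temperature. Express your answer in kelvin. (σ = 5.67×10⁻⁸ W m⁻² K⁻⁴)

d = 1.93×10⁹ km = 1.93×10¹² m.
Flux: S = L/(4πd²) = 4.98×10²⁵/(4π×(1.93×10¹²)²) = 1.06 W m⁻².
Energy balance: absorbed = emitted ⇒ πR²·S(1−A) = 4πR²·σT_eq⁴, so T_eq⁴ = S(1−A)/(4σ).
T_eq = [1.06 × 0.66 / (4 × 5.67×10⁻⁸)]^(1/4) = (3.10×10⁶)^(1/4) = 41.9 K.

T_eq ≈ 41.9 K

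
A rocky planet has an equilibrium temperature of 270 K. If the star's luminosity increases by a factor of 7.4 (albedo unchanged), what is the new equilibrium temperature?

T_eq ≈ 445 K

T_eq ∝ L^(1/4) · d^(−1/2).
T′ = 270 × 7.4^(1/4) = 445 K.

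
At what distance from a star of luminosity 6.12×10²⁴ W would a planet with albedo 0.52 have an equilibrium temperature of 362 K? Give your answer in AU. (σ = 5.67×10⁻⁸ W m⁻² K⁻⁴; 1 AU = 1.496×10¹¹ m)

From T_eq⁴ = L(1−A)/(16πσd²): d = √[L(1−A)/(16πσT_eq⁴)].
d = √[6.12×10²⁴ × 0.48 / (16π × 5.67×10⁻⁸ × (362)⁴)] = 7.75×10⁹ m = 0.0518 AU.

d ≈ 0.0518 AU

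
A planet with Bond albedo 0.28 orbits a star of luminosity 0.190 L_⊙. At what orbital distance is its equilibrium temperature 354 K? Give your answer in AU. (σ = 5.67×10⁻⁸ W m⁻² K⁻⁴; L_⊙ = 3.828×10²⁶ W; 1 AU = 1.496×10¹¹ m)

L = 0.190 × 3.828×10²⁶ = 7.27×10²⁵ W.
From T_eq⁴ = L(1−A)/(16πσd²): d = √[L(1−A)/(16πσT_eq⁴)].
d = √[7.27×10²⁵ × 0.72 / (16π × 5.67×10⁻⁸ × (354)⁴)] = 3.42×10¹⁰ m = 0.229 AU.

d ≈ 0.229 AU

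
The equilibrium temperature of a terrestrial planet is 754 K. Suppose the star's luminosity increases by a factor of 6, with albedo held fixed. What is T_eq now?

T_eq ≈ 1180 K

T_eq ∝ L^(1/4) · d^(−1/2).
T′ = 754 × 6^(1/4) = 1180 K.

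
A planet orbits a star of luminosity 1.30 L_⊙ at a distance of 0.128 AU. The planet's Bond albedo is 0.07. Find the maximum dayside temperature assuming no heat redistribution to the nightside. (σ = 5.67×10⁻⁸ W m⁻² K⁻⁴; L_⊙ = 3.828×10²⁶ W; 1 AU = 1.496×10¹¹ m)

T_ss ≈ 1150 K

d = 0.128 AU = 1.91×10¹⁰ m.
L = 1.30 × 3.828×10²⁶ = 4.98×10²⁶ W.
Flux: S = L/(4πd²) = 4.98×10²⁶/(4π×(1.91×10¹⁰)²) = 1.08×10⁵ W m⁻².
With no redistribution each surface element balances locally: S(1−A) = σT⁴.
T = [1.08×10⁵ × 0.93 / 5.67×10⁻⁸]^(1/4) = (1.77×10¹²)^(1/4) = 1150 K.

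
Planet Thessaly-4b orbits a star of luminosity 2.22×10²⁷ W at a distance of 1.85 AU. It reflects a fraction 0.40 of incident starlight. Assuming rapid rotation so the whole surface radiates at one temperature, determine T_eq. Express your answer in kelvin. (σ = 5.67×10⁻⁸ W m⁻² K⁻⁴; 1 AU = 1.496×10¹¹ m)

d = 1.85 AU = 2.77×10¹¹ m.
Flux: S = L/(4πd²) = 2.22×10²⁷/(4π×(2.77×10¹¹)²) = 2310 W m⁻².
Energy balance: absorbed = emitted ⇒ πR²·S(1−A) = 4πR²·σT_eq⁴, so T_eq⁴ = S(1−A)/(4σ).
T_eq = [2310 × 0.60 / (4 × 5.67×10⁻⁸)]^(1/4) = (6.10×10⁹)^(1/4) = 279 K.

T_eq ≈ 279 K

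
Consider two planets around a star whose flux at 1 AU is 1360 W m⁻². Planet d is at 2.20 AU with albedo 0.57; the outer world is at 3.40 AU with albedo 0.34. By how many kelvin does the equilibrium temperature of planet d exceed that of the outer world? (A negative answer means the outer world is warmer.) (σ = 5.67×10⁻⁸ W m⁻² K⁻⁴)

T_eq = [S₀(1−A)/(4σd²)]^(1/4), so T ∝ (1−A)^(1/4) / √d.
T₁ = [1360×0.43/(4×5.67×10⁻⁸×2.20²)]^(1/4) = 151.93 K.
T₂ = [1360×0.66/(4×5.67×10⁻⁸×3.40²)]^(1/4) = 136.03 K.

ΔT ≈ 15.9 K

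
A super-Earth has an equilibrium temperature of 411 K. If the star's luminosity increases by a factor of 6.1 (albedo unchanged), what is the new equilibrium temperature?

T_eq ∝ L^(1/4) · d^(−1/2).
T′ = 411 × 6.1^(1/4) = 646 K.

T_eq ≈ 646 K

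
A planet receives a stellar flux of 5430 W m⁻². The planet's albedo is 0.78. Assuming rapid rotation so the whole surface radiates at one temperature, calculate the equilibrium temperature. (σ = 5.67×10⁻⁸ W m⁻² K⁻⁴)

Energy balance: absorbed = emitted ⇒ πR²·S(1−A) = 4πR²·σT_eq⁴, so T_eq⁴ = S(1−A)/(4σ).
T_eq = [5430 × 0.22 / (4 × 5.67×10⁻⁸)]^(1/4) = (5.27×10⁹)^(1/4) = 269 K.

T_eq ≈ 269 K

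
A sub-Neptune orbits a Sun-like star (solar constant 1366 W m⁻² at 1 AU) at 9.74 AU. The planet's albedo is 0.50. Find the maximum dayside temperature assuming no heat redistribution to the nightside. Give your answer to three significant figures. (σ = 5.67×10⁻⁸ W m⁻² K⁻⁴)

T_ss ≈ 106 K

Flux at 9.74 AU: S = 1366/9.74² = 14.4 W m⁻².
With no redistribution each surface element balances locally: S(1−A) = σT⁴.
T = [14.4 × 0.50 / 5.67×10⁻⁸]^(1/4) = (1.27×10⁸)^(1/4) = 106 K.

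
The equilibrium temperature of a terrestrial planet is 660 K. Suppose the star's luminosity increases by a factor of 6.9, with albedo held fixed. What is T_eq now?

T_eq ∝ L^(1/4) · d^(−1/2).
T′ = 660 × 6.9^(1/4) = 1070 K.

T_eq ≈ 1070 K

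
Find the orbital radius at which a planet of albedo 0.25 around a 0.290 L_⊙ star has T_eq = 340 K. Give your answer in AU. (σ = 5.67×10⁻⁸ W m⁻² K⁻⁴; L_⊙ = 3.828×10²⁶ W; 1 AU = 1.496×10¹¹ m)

d ≈ 0.313 AU

L = 0.290 × 3.828×10²⁶ = 1.11×10²⁶ W.
From T_eq⁴ = L(1−A)/(16πσd²): d = √[L(1−A)/(16πσT_eq⁴)].
d = √[1.11×10²⁶ × 0.75 / (16π × 5.67×10⁻⁸ × (340)⁴)] = 4.68×10¹⁰ m = 0.313 AU.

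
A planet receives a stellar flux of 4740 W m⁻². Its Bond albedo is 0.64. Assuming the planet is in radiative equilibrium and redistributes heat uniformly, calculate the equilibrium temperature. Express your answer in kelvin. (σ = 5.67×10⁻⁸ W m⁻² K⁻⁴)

Energy balance: absorbed = emitted ⇒ πR²·S(1−A) = 4πR²·σT_eq⁴, so T_eq⁴ = S(1−A)/(4σ).
T_eq = [4740 × 0.36 / (4 × 5.67×10⁻⁸)]^(1/4) = (7.52×10⁹)^(1/4) = 295 K.

T_eq ≈ 295 K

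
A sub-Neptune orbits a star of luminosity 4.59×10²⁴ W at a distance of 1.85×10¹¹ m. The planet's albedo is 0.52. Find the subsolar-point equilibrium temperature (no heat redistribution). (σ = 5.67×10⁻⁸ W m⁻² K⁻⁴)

Flux: S = L/(4πd²) = 4.59×10²⁴/(4π×(1.85×10¹¹)²) = 10.7 W m⁻².
At the subsolar point the surface absorbs S(1−A) and emits σT⁴ per unit area — no factor of 4, since only the local patch is in balance.
T = [10.7 × 0.48 / 5.67×10⁻⁸]^(1/4) = (9.03×10⁷)^(1/4) = 97.5 K.

T_ss ≈ 97.5 K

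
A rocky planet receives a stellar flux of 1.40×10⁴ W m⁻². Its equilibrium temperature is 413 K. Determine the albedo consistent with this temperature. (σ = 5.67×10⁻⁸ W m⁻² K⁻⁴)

A ≈ 0.53

From T_eq⁴ = S(1−A)/(4σ): 1−A = 4σT_eq⁴/S.
1−A = 4 × 5.67×10⁻⁸ × (413)⁴ / 1.40×10⁴ = 0.471.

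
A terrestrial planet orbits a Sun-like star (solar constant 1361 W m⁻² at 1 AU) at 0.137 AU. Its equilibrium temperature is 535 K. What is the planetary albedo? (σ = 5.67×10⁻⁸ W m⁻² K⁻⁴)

A ≈ 0.74

Flux at 0.137 AU: S = 1361/0.137² = 7.25×10⁴ W m⁻².
From T_eq⁴ = S(1−A)/(4σ): 1−A = 4σT_eq⁴/S.
1−A = 4 × 5.67×10⁻⁸ × (535)⁴ / 7.25×10⁴ = 0.256.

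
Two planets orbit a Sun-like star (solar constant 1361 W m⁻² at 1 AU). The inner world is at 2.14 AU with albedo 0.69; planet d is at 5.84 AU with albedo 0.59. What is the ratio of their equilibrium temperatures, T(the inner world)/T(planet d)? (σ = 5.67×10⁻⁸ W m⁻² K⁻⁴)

T_eq = [S₀(1−A)/(4σd²)]^(1/4), so T ∝ (1−A)^(1/4) / √d.
T₁ = [1361×0.31/(4×5.67×10⁻⁸×2.14²)]^(1/4) = 141.97 K.
T₂ = [1361×0.41/(4×5.67×10⁻⁸×5.84²)]^(1/4) = 92.16 K.

T₁/T₂ ≈ 1.540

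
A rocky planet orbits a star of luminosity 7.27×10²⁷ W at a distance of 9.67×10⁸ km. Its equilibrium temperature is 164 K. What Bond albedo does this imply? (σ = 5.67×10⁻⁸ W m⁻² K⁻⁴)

A ≈ 0.73

d = 9.67×10⁸ km = 9.67×10¹¹ m.
Flux: S = L/(4πd²) = 7.27×10²⁷/(4π×(9.67×10¹¹)²) = 619 W m⁻².
From T_eq⁴ = S(1−A)/(4σ): 1−A = 4σT_eq⁴/S.
1−A = 4 × 5.67×10⁻⁸ × (164)⁴ / 619 = 0.265.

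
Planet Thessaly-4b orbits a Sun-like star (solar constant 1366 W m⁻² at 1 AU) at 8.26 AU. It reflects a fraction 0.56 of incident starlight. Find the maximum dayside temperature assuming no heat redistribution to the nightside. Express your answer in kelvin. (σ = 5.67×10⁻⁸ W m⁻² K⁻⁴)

T_ss ≈ 112 K

Flux at 8.26 AU: S = 1366/8.26² = 20.0 W m⁻².
With no redistribution each surface element balances locally: S(1−A) = σT⁴.
T = [20.0 × 0.44 / 5.67×10⁻⁸]^(1/4) = (1.55×10⁸)^(1/4) = 112 K.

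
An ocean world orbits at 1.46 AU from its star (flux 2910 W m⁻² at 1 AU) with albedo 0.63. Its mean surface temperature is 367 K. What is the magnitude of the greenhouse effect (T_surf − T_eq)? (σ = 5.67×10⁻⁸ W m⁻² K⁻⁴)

S = 2910/1.46² = 1365 W m⁻².
T_eq = [S(1−A)/(4σ)]^(1/4) = [1365×0.37/(4×5.67×10⁻⁸)]^(1/4) = 217.2 K.
ΔT = T_surf − T_eq = 367 − 217.2.

ΔT ≈ 149.8 K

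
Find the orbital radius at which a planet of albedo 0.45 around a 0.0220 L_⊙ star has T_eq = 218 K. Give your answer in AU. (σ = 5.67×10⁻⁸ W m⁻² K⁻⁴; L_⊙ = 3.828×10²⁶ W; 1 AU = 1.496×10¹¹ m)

L = 0.0220 × 3.828×10²⁶ = 8.42×10²⁴ W.
From T_eq⁴ = L(1−A)/(16πσd²): d = √[L(1−A)/(16πσT_eq⁴)].
d = √[8.42×10²⁴ × 0.55 / (16π × 5.67×10⁻⁸ × (218)⁴)] = 2.68×10¹⁰ m = 0.179 AU.

d ≈ 0.179 AU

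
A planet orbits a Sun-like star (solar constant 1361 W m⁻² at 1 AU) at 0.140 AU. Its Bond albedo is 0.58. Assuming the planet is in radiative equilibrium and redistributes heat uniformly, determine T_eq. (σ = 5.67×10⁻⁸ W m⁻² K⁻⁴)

Flux at 0.140 AU: S = 1361/0.140² = 6.94×10⁴ W m⁻².
Energy balance: absorbed = emitted ⇒ πR²·S(1−A) = 4πR²·σT_eq⁴, so T_eq⁴ = S(1−A)/(4σ).
T_eq = [6.94×10⁴ × 0.42 / (4 × 5.67×10⁻⁸)]^(1/4) = (1.29×10¹¹)^(1/4) = 599 K.

T_eq ≈ 599 K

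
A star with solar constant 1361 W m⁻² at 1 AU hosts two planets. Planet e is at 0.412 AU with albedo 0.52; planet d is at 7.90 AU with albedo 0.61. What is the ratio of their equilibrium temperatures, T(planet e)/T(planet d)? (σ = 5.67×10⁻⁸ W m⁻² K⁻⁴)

T₁/T₂ ≈ 4.612

T_eq = [S₀(1−A)/(4σd²)]^(1/4), so T ∝ (1−A)^(1/4) / √d.
T₁ = [1361×0.48/(4×5.67×10⁻⁸×0.412²)]^(1/4) = 360.92 K.
T₂ = [1361×0.39/(4×5.67×10⁻⁸×7.90²)]^(1/4) = 78.25 K.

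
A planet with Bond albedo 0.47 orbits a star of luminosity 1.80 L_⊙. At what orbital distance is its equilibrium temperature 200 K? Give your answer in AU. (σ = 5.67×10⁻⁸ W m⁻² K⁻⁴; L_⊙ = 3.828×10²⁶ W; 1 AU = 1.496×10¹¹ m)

L = 1.80 × 3.828×10²⁶ = 6.89×10²⁶ W.
From T_eq⁴ = L(1−A)/(16πσd²): d = √[L(1−A)/(16πσT_eq⁴)].
d = √[6.89×10²⁶ × 0.53 / (16π × 5.67×10⁻⁸ × (200)⁴)] = 2.83×10¹¹ m = 1.89 AU.

d ≈ 1.89 AU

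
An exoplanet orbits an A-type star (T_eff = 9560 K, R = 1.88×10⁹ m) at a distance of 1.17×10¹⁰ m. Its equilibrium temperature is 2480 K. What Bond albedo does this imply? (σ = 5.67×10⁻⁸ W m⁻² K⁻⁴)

L = 4πR_⋆²σT_⋆⁴ = 4π(1.88×10⁹)² × 5.67×10⁻⁸ × (9560)⁴ = 2.10×10²⁸ W.
S = L/(4πd²) = 1.22×10⁷ W m⁻².
From T_eq⁴ = S(1−A)/(4σ): 1−A = 4σT_eq⁴/S.
1−A = 4 × 5.67×10⁻⁸ × (2480)⁴ / 1.22×10⁷ = 0.702.

A ≈ 0.30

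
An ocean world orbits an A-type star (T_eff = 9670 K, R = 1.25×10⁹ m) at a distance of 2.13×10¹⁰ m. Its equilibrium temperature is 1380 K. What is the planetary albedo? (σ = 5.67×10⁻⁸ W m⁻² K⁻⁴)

L = 4πR_⋆²σT_⋆⁴ = 4π(1.25×10⁹)² × 5.67×10⁻⁸ × (9670)⁴ = 9.73×10²⁷ W.
S = L/(4πd²) = 1.71×10⁶ W m⁻².
From T_eq⁴ = S(1−A)/(4σ): 1−A = 4σT_eq⁴/S.
1−A = 4 × 5.67×10⁻⁸ × (1380)⁴ / 1.71×10⁶ = 0.482.

A ≈ 0.52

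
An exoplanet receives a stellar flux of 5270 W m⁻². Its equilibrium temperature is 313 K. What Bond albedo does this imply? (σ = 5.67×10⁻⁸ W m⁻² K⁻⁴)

From T_eq⁴ = S(1−A)/(4σ): 1−A = 4σT_eq⁴/S.
1−A = 4 × 5.67×10⁻⁸ × (313)⁴ / 5270 = 0.413.

A ≈ 0.59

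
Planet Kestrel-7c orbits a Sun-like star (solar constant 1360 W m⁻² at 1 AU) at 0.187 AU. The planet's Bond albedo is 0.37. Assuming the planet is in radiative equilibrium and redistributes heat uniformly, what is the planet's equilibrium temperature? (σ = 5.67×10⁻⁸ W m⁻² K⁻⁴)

T_eq ≈ 573 K

Flux at 0.187 AU: S = 1360/0.187² = 3.89×10⁴ W m⁻².
Energy balance: absorbed = emitted ⇒ πR²·S(1−A) = 4πR²·σT_eq⁴, so T_eq⁴ = S(1−A)/(4σ).
T_eq = [3.89×10⁴ × 0.63 / (4 × 5.67×10⁻⁸)]^(1/4) = (1.08×10¹¹)^(1/4) = 573 K.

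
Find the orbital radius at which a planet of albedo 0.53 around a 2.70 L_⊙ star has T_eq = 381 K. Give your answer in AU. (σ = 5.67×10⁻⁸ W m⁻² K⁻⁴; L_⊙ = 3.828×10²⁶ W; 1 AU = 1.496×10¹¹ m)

d ≈ 0.601 AU

L = 2.70 × 3.828×10²⁶ = 1.03×10²⁷ W.
From T_eq⁴ = L(1−A)/(16πσd²): d = √[L(1−A)/(16πσT_eq⁴)].
d = √[1.03×10²⁷ × 0.47 / (16π × 5.67×10⁻⁸ × (381)⁴)] = 8.99×10¹⁰ m = 0.601 AU.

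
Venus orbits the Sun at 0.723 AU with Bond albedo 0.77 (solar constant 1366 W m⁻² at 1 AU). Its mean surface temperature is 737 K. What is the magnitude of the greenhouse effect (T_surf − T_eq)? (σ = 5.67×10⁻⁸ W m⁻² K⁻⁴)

S = 1366/0.723² = 2613 W m⁻².
T_eq = [S(1−A)/(4σ)]^(1/4) = [2613×0.23/(4×5.67×10⁻⁸)]^(1/4) = 226.9 K.
ΔT = T_surf − T_eq = 737 − 226.9.

ΔT ≈ 510.1 K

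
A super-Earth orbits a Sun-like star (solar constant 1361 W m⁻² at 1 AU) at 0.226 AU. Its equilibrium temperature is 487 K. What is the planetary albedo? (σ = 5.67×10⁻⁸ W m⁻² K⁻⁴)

Flux at 0.226 AU: S = 1361/0.226² = 2.66×10⁴ W m⁻².
From T_eq⁴ = S(1−A)/(4σ): 1−A = 4σT_eq⁴/S.
1−A = 4 × 5.67×10⁻⁸ × (487)⁴ / 2.66×10⁴ = 0.479.

A ≈ 0.52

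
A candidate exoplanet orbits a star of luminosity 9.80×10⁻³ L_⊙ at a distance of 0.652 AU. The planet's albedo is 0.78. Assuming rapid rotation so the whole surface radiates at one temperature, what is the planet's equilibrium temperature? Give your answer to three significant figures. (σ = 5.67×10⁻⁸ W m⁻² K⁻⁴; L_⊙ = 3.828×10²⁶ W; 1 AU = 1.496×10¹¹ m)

T_eq ≈ 74.3 K

d = 0.652 AU = 9.75×10¹⁰ m.
L = 9.80×10⁻³ × 3.828×10²⁶ = 3.75×10²⁴ W.
Flux: S = L/(4πd²) = 3.75×10²⁴/(4π×(9.75×10¹⁰)²) = 31.4 W m⁻².
Energy balance: absorbed = emitted ⇒ πR²·S(1−A) = 4πR²·σT_eq⁴, so T_eq⁴ = S(1−A)/(4σ).
T_eq = [31.4 × 0.22 / (4 × 5.67×10⁻⁸)]^(1/4) = (3.04×10⁷)^(1/4) = 74.3 K.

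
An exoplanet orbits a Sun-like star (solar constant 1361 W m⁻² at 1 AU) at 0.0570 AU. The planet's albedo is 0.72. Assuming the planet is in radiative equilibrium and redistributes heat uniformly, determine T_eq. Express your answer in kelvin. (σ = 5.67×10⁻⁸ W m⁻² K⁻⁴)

T_eq ≈ 848 K

Flux at 0.0570 AU: S = 1361/0.0570² = 4.19×10⁵ W m⁻².
Energy balance: absorbed = emitted ⇒ πR²·S(1−A) = 4πR²·σT_eq⁴, so T_eq⁴ = S(1−A)/(4σ).
T_eq = [4.19×10⁵ × 0.28 / (4 × 5.67×10⁻⁸)]^(1/4) = (5.17×10¹¹)^(1/4) = 848 K.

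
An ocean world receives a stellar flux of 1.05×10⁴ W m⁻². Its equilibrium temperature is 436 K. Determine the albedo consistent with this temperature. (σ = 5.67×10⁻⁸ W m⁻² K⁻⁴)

From T_eq⁴ = S(1−A)/(4σ): 1−A = 4σT_eq⁴/S.
1−A = 4 × 5.67×10⁻⁸ × (436)⁴ / 1.05×10⁴ = 0.781.

A ≈ 0.22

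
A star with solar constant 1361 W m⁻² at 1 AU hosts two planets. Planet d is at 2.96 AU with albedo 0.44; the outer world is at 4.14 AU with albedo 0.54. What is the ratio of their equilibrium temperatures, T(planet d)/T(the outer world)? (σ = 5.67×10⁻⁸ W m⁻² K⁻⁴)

T₁/T₂ ≈ 1.242

T_eq = [S₀(1−A)/(4σd²)]^(1/4), so T ∝ (1−A)^(1/4) / √d.
T₁ = [1361×0.56/(4×5.67×10⁻⁸×2.96²)]^(1/4) = 139.94 K.
T₂ = [1361×0.46/(4×5.67×10⁻⁸×4.14²)]^(1/4) = 112.65 K.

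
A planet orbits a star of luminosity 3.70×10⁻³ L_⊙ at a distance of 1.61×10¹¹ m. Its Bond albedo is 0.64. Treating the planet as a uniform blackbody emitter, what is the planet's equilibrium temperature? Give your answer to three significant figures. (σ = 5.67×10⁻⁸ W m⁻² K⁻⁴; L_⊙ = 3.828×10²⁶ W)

T_eq ≈ 51.3 K

L = 3.70×10⁻³ × 3.828×10²⁶ = 1.42×10²⁴ W.
Flux: S = L/(4πd²) = 1.42×10²⁴/(4π×(1.61×10¹¹)²) = 4.35 W m⁻².
Energy balance: absorbed = emitted ⇒ πR²·S(1−A) = 4πR²·σT_eq⁴, so T_eq⁴ = S(1−A)/(4σ).
T_eq = [4.35 × 0.36 / (4 × 5.67×10⁻⁸)]^(1/4) = (6.90×10⁶)^(1/4) = 51.3 K.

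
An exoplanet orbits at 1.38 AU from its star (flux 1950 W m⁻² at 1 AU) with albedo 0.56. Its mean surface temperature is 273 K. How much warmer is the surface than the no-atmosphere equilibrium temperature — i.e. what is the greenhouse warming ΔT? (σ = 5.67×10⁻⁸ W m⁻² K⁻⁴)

S = 1950/1.38² = 1024 W m⁻².
T_eq = [S(1−A)/(4σ)]^(1/4) = [1024×0.44/(4×5.67×10⁻⁸)]^(1/4) = 211.1 K.
ΔT = T_surf − T_eq = 273 − 211.1.

ΔT ≈ 61.9 K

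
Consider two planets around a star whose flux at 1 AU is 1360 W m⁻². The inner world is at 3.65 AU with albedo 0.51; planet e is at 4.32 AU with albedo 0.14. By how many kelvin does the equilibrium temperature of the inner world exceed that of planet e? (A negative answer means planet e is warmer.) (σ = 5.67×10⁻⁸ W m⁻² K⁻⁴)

ΔT ≈ -7.1 K

T_eq = [S₀(1−A)/(4σd²)]^(1/4), so T ∝ (1−A)^(1/4) / √d.
T₁ = [1360×0.49/(4×5.67×10⁻⁸×3.65²)]^(1/4) = 121.86 K.
T₂ = [1360×0.86/(4×5.67×10⁻⁸×4.32²)]^(1/4) = 128.93 K.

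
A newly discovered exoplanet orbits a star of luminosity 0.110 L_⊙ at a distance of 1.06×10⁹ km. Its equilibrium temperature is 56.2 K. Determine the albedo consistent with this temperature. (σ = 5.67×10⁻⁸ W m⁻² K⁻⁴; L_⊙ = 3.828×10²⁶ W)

d = 1.06×10⁹ km = 1.06×10¹² m.
L = 0.110 × 3.828×10²⁶ = 4.21×10²⁵ W.
Flux: S = L/(4πd²) = 4.21×10²⁵/(4π×(1.06×10¹²)²) = 2.98 W m⁻².
From T_eq⁴ = S(1−A)/(4σ): 1−A = 4σT_eq⁴/S.
1−A = 4 × 5.67×10⁻⁸ × (56.2)⁴ / 2.98 = 0.759.

A ≈ 0.24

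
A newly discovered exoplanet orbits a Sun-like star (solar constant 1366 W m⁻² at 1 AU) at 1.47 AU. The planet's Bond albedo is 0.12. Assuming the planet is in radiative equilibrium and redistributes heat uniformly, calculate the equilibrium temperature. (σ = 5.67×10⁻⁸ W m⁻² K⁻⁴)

Flux at 1.47 AU: S = 1366/1.47² = 632 W m⁻².
Energy balance: absorbed = emitted ⇒ πR²·S(1−A) = 4πR²·σT_eq⁴, so T_eq⁴ = S(1−A)/(4σ).
T_eq = [632 × 0.88 / (4 × 5.67×10⁻⁸)]^(1/4) = (2.45×10⁹)^(1/4) = 223 K.

T_eq ≈ 223 K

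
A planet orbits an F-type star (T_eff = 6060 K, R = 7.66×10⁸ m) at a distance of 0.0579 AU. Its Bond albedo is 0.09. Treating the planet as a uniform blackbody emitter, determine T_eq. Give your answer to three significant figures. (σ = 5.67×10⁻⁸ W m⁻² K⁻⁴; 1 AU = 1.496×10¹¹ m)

d = 0.0579 AU = 8.66×10⁹ m.
L = 4πR_⋆²σT_⋆⁴ = 4π(7.66×10⁸)² × 5.67×10⁻⁸ × (6060)⁴ = 5.64×10²⁶ W.
S = L/(4πd²) = 5.98×10⁵ W m⁻².
Energy balance: absorbed = emitted ⇒ πR²·S(1−A) = 4πR²·σT_eq⁴, so T_eq⁴ = S(1−A)/(4σ).
T_eq = [5.98×10⁵ × 0.91 / (4 × 5.67×10⁻⁸)]^(1/4) = (2.40×10¹²)^(1/4) = 1240 K.

T_eq ≈ 1240 K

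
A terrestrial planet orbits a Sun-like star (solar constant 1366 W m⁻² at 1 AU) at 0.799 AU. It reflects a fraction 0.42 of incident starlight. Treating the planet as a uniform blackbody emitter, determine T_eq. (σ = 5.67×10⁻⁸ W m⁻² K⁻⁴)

T_eq ≈ 272 K

Flux at 0.799 AU: S = 1366/0.799² = 2140 W m⁻².
Energy balance: absorbed = emitted ⇒ πR²·S(1−A) = 4πR²·σT_eq⁴, so T_eq⁴ = S(1−A)/(4σ).
T_eq = [2140 × 0.58 / (4 × 5.67×10⁻⁸)]^(1/4) = (5.47×10⁹)^(1/4) = 272 K.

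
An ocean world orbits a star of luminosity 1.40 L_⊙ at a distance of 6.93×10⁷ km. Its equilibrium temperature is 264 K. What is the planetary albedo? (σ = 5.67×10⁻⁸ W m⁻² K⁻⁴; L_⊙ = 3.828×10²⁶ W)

d = 6.93×10⁷ km = 6.93×10¹⁰ m.
L = 1.40 × 3.828×10²⁶ = 5.36×10²⁶ W.
Flux: S = L/(4πd²) = 5.36×10²⁶/(4π×(6.93×10¹⁰)²) = 8880 W m⁻².
From T_eq⁴ = S(1−A)/(4σ): 1−A = 4σT_eq⁴/S.
1−A = 4 × 5.67×10⁻⁸ × (264)⁴ / 8880 = 0.124.

A ≈ 0.88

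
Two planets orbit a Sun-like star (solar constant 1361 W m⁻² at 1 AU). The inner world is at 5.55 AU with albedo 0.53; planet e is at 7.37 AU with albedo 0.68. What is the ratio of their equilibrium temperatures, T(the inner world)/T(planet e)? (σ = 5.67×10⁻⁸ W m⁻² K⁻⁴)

T_eq = [S₀(1−A)/(4σd²)]^(1/4), so T ∝ (1−A)^(1/4) / √d.
T₁ = [1361×0.47/(4×5.67×10⁻⁸×5.55²)]^(1/4) = 97.82 K.
T₂ = [1361×0.32/(4×5.67×10⁻⁸×7.37²)]^(1/4) = 77.11 K.

T₁/T₂ ≈ 1.269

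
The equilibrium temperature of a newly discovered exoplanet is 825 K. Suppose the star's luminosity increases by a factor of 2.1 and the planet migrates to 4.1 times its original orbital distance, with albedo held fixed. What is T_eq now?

T_eq ∝ L^(1/4) · d^(−1/2).
T′ = 825 × 2.1^(1/4) / 4.1^(1/2) = 490 K.

T_eq ≈ 490 K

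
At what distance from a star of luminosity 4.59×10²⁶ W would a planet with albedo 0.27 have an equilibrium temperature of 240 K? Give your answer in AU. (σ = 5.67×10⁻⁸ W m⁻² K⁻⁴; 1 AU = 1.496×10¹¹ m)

d ≈ 1.26 AU

From T_eq⁴ = L(1−A)/(16πσd²): d = √[L(1−A)/(16πσT_eq⁴)].
d = √[4.59×10²⁶ × 0.73 / (16π × 5.67×10⁻⁸ × (240)⁴)] = 1.88×10¹¹ m = 1.26 AU.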